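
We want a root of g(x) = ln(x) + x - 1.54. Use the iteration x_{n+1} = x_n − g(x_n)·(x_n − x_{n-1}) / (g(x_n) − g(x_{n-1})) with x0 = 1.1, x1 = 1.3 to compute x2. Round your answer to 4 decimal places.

1.2878

g(1.1) = -0.344690, g(1.3) = 0.022364
x2 = 1.300000 − 0.022364·(1.300000 − 1.100000) / (0.022364 − (-0.344690)) = 1.300000 − (0.004473)/(0.367054) = 1.287814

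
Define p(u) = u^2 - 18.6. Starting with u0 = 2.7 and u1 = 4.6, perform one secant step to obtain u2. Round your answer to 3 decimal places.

p(2.7) = -11.31000, p(4.6) = 2.56000
u2 = 4.60000 − 2.56000·(4.60000 − 2.70000) / (2.56000 − (-11.31000)) = 4.60000 − (4.86400)/(13.87000) = 4.24932

4.249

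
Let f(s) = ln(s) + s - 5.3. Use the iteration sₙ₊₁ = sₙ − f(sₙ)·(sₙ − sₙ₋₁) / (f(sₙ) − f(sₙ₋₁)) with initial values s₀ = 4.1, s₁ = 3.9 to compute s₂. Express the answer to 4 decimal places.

3.9312

f(4.1) = 0.210987, f(3.9) = -0.039023
s₂ = 3.900000 − (-0.039023)·(3.900000 − 4.100000) / (-0.039023 − 0.210987) = 3.900000 − (0.007805)/(-0.250010) = 3.931217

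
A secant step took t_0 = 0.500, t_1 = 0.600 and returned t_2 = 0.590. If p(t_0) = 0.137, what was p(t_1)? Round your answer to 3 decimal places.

The secant line through (0.500, 0.137) and (0.600, p(t_1)) crosses zero at t_2 = 0.590.
So (0.500, 0.137), (0.600, p(t_1)), (0.590, 0) are collinear:
p(t_1) = 0.137 · (0.600 − 0.590) / (0.500 − 0.590) = 0.137 · (0.01000)/(-0.09000) = -0.01522

-0.015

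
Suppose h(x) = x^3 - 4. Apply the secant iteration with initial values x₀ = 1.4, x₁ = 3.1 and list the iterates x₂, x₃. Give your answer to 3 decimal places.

h(1.4) = -1.25600, h(3.1) = 25.79100
x₂ = 3.10000 − 25.79100·(3.10000 − 1.40000) / (25.79100 − (-1.25600)) = 3.10000 − (43.84470)/(27.04700) = 1.47894
h(1.47894) = -0.76514
x₃ = 1.47894 − (-0.76514)·(1.47894 − 3.10000) / (-0.76514 − 25.79100) = 1.47894 − (1.24034)/(-26.55614) = 1.52565

1.479, 1.526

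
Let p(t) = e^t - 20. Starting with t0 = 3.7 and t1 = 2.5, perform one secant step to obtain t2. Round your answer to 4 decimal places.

2.8319

p(3.7) = 20.447304, p(2.5) = -7.817506
t2 = 2.500000 − (-7.817506)·(2.500000 − 3.700000) / (-7.817506 − 20.447304) = 2.500000 − (9.381007)/(-28.264810) = 2.831897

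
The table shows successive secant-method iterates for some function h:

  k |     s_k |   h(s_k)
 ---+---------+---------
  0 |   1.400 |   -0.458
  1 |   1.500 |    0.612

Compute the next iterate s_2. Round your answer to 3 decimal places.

1.443

s_2 = 1.500 − 0.612·(1.500 − 1.400) / (0.612 − (-0.458))
   = 1.500 − (0.06120)/(1.07000) = 1.44280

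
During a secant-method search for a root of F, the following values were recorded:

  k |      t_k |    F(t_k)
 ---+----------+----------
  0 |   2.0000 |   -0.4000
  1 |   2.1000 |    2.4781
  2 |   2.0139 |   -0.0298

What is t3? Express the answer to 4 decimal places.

2.0149

t3 = 2.0139 − (-0.0298)·(2.0139 − 2.1000) / (-0.0298 − 2.4781)
   = 2.0139 − (0.002566)/(-2.507900) = 2.014923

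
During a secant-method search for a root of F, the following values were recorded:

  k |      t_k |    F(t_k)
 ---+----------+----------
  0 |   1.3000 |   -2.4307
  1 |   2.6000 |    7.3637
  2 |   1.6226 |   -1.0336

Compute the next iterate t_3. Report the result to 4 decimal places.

t_3 = 1.6226 − (-1.0336)·(1.6226 − 2.6000) / (-1.0336 − 7.3637)
   = 1.6226 − (1.010241)/(-8.397300) = 1.742905

1.7429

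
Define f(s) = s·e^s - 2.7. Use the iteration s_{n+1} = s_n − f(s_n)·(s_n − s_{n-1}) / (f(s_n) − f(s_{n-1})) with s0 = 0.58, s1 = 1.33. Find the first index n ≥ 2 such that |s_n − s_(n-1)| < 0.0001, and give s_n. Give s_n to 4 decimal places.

n = 6, s_n = 0.9966

f(0.58) = -1.664098, f(1.33) = 2.328788
s2 = 1.330000 − 2.328788·(0.750000)/(3.992885) = 0.892574;  |Δ| = 0.437426
f(0.892574) = -0.520863
s3 = 0.892574 − (-0.520863)·(-0.437426)/(-2.849651) = 0.972528;  |Δ| = 0.079953
f(0.972528) = -0.128034
s4 = 0.972528 − (-0.128034)·(0.079953)/(0.392830) = 0.998586;  |Δ| = 0.026059
f(0.998586) = 0.010605
s5 = 0.998586 − 0.010605·(0.026059)/(0.138639) = 0.996593;  |Δ| = 0.001993
f(0.996593) = -0.000193
s6 = 0.996593 − (-0.000193)·(-0.001993)/(-0.010798) = 0.996629;  |Δ| = 0.000036
|s6 − s5| = 0.000036 < 0.0001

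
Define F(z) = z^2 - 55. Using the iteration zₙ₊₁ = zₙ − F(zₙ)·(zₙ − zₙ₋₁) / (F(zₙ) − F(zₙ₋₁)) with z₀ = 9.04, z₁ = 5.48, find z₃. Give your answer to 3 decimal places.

7.449

F(9.04) = 26.72160, F(5.48) = -24.96960
z₂ = 5.48000 − (-24.96960)·(5.48000 − 9.04000) / (-24.96960 − 26.72160) = 5.48000 − (88.89178)/(-51.69120) = 7.19967
F(7.19967) = -3.16476
z₃ = 7.19967 − (-3.16476)·(7.19967 − 5.48000) / (-3.16476 − (-24.96960)) = 7.19967 − (-5.44234)/(21.80484) = 7.44926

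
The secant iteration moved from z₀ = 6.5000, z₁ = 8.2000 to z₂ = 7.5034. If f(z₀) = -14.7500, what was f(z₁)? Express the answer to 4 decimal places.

10.2400

The secant line through (6.5000, -14.7500) and (8.2000, f(z₁)) crosses zero at z₂ = 7.5034.
So (6.5000, -14.7500), (8.2000, f(z₁)), (7.5034, 0) are collinear:
f(z₁) = -14.7500 · (8.2000 − 7.5034) / (6.5000 − 7.5034) = -14.7500 · (0.696600)/(-1.003400) = 10.240034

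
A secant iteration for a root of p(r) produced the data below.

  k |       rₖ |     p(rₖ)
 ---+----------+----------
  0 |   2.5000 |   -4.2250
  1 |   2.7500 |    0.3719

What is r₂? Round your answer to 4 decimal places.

r₂ = 2.7500 − 0.3719·(2.7500 − 2.5000) / (0.3719 − (-4.2250))
   = 2.7500 − (0.092975)/(4.596900) = 2.729774

2.7298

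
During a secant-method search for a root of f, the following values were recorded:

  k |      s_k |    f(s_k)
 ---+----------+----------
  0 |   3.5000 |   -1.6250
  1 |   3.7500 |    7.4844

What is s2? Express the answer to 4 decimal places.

s2 = 3.7500 − 7.4844·(3.7500 − 3.5000) / (7.4844 − (-1.6250))
   = 3.7500 − (1.871100)/(9.109400) = 3.544597

3.5446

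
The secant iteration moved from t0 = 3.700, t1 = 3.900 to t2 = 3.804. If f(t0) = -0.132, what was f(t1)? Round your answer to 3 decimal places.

0.122

The secant line through (3.700, -0.132) and (3.900, f(t1)) crosses zero at t2 = 3.804.
So (3.700, -0.132), (3.900, f(t1)), (3.804, 0) are collinear:
f(t1) = -0.132 · (3.900 − 3.804) / (3.700 − 3.804) = -0.132 · (0.09600)/(-0.10400) = 0.12185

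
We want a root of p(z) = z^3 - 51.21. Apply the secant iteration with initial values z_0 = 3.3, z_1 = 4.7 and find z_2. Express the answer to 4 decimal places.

p(3.3) = -15.273000, p(4.7) = 52.613000
z_2 = 4.700000 − 52.613000·(4.700000 − 3.300000) / (52.613000 − (-15.273000)) = 4.700000 − (73.658200)/(67.886000) = 3.614972

3.6150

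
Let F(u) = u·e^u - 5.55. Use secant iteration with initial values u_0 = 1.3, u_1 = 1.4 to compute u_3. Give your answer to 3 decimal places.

F(1.3) = -0.77991, F(1.4) = 0.12728
u_2 = 1.40000 − 0.12728·(1.40000 − 1.30000) / (0.12728 − (-0.77991)) = 1.40000 − (0.01273)/(0.90719) = 1.38597
F(1.38597) = -0.00792
u_3 = 1.38597 − (-0.00792)·(1.38597 − 1.40000) / (-0.00792 − 0.12728) = 1.38597 − (0.00011)/(-0.13520) = 1.38679

1.387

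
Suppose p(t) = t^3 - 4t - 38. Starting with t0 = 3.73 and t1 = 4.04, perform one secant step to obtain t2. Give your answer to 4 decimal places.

3.7548

p(3.73) = -1.024883, p(4.04) = 11.779264
t2 = 4.040000 − 11.779264·(4.040000 − 3.730000) / (11.779264 − (-1.024883)) = 4.040000 − (3.651572)/(12.804147) = 3.754813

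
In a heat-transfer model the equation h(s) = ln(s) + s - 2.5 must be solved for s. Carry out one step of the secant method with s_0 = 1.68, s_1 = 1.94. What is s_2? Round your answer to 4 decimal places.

h(1.68) = -0.301206, h(1.94) = 0.102688
s_2 = 1.940000 − 0.102688·(1.940000 − 1.680000) / (0.102688 − (-0.301206)) = 1.940000 − (0.026699)/(0.403894) = 1.873896

1.8739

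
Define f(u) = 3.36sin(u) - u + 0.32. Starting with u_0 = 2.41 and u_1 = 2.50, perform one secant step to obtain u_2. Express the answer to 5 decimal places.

f(2.41) = 0.1546668, f(2.50) = -0.1691336
u_2 = 2.5000000 − (-0.1691336)·(2.5000000 − 2.4100000) / (-0.1691336 − 0.1546668) = 2.5000000 − (-0.0152220)/(-0.3238004) = 2.4529895

2.45299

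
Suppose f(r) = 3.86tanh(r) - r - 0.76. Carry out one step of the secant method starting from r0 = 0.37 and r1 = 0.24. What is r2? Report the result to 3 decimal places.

f(0.37) = 0.23641, f(0.24) = -0.09099
r2 = 0.24000 − (-0.09099)·(0.24000 − 0.37000) / (-0.09099 − 0.23641) = 0.24000 − (0.01183)/(-0.32739) = 0.27613

0.276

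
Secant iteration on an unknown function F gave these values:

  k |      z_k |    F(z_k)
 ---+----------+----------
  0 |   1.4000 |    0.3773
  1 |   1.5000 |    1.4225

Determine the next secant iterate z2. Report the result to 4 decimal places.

z2 = 1.5000 − 1.4225·(1.5000 − 1.4000) / (1.4225 − 0.3773)
   = 1.5000 − (0.142250)/(1.045200) = 1.363902

1.3639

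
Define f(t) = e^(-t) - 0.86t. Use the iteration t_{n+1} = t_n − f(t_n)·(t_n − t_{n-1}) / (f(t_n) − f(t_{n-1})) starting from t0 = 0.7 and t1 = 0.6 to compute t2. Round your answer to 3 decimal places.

f(0.7) = -0.10541, f(0.6) = 0.03281
t2 = 0.60000 − 0.03281·(0.60000 − 0.70000) / (0.03281 − (-0.10541)) = 0.60000 − (-0.00328)/(0.13823) = 0.62374

0.624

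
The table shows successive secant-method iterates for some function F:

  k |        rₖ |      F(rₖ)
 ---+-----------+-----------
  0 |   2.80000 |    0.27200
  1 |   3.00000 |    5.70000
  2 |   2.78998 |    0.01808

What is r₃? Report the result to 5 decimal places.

r₃ = 2.78998 − 0.01808·(2.78998 − 3.00000) / (0.01808 − 5.70000)
   = 2.78998 − (-0.0037972)/(-5.6819200) = 2.7893117

2.78931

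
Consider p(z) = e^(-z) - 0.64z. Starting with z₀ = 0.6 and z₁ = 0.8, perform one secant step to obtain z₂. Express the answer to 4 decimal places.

p(0.6) = 0.164812, p(0.8) = -0.062671
z₂ = 0.800000 − (-0.062671)·(0.800000 − 0.600000) / (-0.062671 − 0.164812) = 0.800000 − (-0.012534)/(-0.227483) = 0.744900

0.7449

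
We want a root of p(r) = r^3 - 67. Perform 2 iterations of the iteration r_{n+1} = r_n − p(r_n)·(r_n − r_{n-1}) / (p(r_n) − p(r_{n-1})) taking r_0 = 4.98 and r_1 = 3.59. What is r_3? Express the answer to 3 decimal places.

4.074

p(4.98) = 56.50599, p(3.59) = -20.73172
r_2 = 3.59000 − (-20.73172)·(3.59000 − 4.98000) / (-20.73172 − 56.50599) = 3.59000 − (28.81709)/(-77.23771) = 3.96310
p(3.96310) = -4.75509
r_3 = 3.96310 − (-4.75509)·(3.96310 − 3.59000) / (-4.75509 − (-20.73172)) = 3.96310 − (-1.77411)/(15.97663) = 4.07414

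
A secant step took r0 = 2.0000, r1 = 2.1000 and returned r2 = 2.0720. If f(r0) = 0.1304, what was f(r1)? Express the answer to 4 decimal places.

The secant line through (2.0000, 0.1304) and (2.1000, f(r1)) crosses zero at r2 = 2.0720.
So (2.0000, 0.1304), (2.1000, f(r1)), (2.0720, 0) are collinear:
f(r1) = 0.1304 · (2.1000 − 2.0720) / (2.0000 − 2.0720) = 0.1304 · (0.028000)/(-0.072000) = -0.050711

-0.0507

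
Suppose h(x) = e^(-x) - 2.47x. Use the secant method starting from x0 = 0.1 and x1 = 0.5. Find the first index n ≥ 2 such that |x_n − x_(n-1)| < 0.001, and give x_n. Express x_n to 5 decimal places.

n = 4, x_n = 0.29994

h(0.1) = 0.6578374, h(0.5) = -0.6284693
x2 = 0.5000000 − (-0.6284693)·(0.4000000)/(-1.2863068) = 0.3045663;  |Δ| = 0.1954337
h(0.3045663) = -0.0148355
x3 = 0.3045663 − (-0.0148355)·(-0.1954337)/(0.6136338) = 0.2998414;  |Δ| = 0.0047249
h(0.2998414) = 0.0003276
x4 = 0.2998414 − 0.0003276·(-0.0047249)/(0.0151631) = 0.2999434;  |Δ| = 0.0001021
|x4 − x3| = 0.0001021 < 0.001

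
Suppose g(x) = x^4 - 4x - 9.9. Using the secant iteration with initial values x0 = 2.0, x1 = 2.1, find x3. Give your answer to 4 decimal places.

2.0642

g(2.0) = -1.900000, g(2.1) = 1.148100
x2 = 2.100000 − 1.148100·(2.100000 − 2.000000) / (1.148100 − (-1.900000)) = 2.100000 − (0.114810)/(3.048100) = 2.062334
g(2.062334) = -0.059445
x3 = 2.062334 − (-0.059445)·(2.062334 − 2.100000) / (-0.059445 − 1.148100) = 2.062334 − (0.002239)/(-1.207545) = 2.064188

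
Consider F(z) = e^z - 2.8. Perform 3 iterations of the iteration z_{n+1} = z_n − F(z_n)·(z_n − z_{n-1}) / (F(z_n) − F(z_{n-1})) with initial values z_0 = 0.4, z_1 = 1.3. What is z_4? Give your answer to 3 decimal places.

F(0.4) = -1.30818, F(1.3) = 0.86930
z_2 = 1.30000 − 0.86930·(1.30000 − 0.40000) / (0.86930 − (-1.30818)) = 1.30000 − (0.78237)/(2.17747) = 0.94070
F(0.94070) = -0.23823
z_3 = 0.94070 − (-0.23823)·(0.94070 − 1.30000) / (-0.23823 − 0.86930) = 0.94070 − (0.08560)/(-1.10752) = 1.01798
F(1.01798) = -0.03239
z_4 = 1.01798 − (-0.03239)·(1.01798 − 0.94070) / (-0.03239 − (-0.23823)) = 1.01798 − (-0.00250)/(0.20584) = 1.03015

1.030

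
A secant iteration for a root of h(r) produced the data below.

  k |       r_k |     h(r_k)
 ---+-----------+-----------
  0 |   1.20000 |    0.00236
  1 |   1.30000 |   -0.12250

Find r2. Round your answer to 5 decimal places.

1.20189

r2 = 1.30000 − (-0.12250)·(1.30000 − 1.20000) / (-0.12250 − 0.00236)
   = 1.30000 − (-0.0122500)/(-0.1248600) = 1.2018901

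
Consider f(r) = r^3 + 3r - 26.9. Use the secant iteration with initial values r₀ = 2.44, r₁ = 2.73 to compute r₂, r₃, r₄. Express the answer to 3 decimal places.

f(2.44) = -5.05322, f(2.73) = 1.63642
r₂ = 2.73000 − 1.63642·(2.73000 − 2.44000) / (1.63642 − (-5.05322)) = 2.73000 − (0.47456)/(6.68963) = 2.65906
f(2.65906) = -0.12166
r₃ = 2.65906 − (-0.12166)·(2.65906 − 2.73000) / (-0.12166 − 1.63642) = 2.65906 − (0.00863)/(-1.75808) = 2.66397
f(2.66397) = -0.00261
r₄ = 2.66397 − (-0.00261)·(2.66397 − 2.65906) / (-0.00261 − (-0.12166)) = 2.66397 − (-0.00001)/(0.11905) = 2.66408

2.659, 2.664, 2.664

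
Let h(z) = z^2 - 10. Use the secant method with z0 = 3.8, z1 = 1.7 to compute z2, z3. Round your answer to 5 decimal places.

2.99273, 3.21511

h(3.8) = 4.4400000, h(1.7) = -7.1100000
z2 = 1.7000000 − (-7.1100000)·(1.7000000 − 3.8000000) / (-7.1100000 − 4.4400000) = 1.7000000 − (14.9310000)/(-11.5500000) = 2.9927273
h(2.9927273) = -1.0435835
z3 = 2.9927273 − (-1.0435835)·(2.9927273 − 1.7000000) / (-1.0435835 − (-7.1100000)) = 2.9927273 − (-1.3490688)/(6.0664165) = 3.2151104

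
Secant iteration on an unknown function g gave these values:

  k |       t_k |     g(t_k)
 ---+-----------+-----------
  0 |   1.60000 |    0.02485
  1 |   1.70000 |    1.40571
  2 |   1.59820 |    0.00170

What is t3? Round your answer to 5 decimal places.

1.59808

t3 = 1.59820 − 0.00170·(1.59820 − 1.70000) / (0.00170 − 1.40571)
   = 1.59820 − (-0.0001731)/(-1.4040100) = 1.5980767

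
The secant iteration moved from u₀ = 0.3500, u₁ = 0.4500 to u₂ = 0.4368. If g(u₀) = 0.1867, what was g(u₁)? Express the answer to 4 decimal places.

The secant line through (0.3500, 0.1867) and (0.4500, g(u₁)) crosses zero at u₂ = 0.4368.
So (0.3500, 0.1867), (0.4500, g(u₁)), (0.4368, 0) are collinear:
g(u₁) = 0.1867 · (0.4500 − 0.4368) / (0.3500 − 0.4368) = 0.1867 · (0.013200)/(-0.086800) = -0.028392

-0.0284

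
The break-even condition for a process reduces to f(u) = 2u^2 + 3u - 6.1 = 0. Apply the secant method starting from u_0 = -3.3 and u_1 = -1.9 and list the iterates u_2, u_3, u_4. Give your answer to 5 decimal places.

-2.51892, -2.68454, -2.64945

f(-3.3) = 5.7800000, f(-1.9) = -4.5800000
u_2 = -1.9000000 − (-4.5800000)·(-1.9000000 − (-3.3000000)) / (-4.5800000 − 5.7800000) = -1.9000000 − (-6.4120000)/(-10.3600000) = -2.5189189
f(-2.5189189) = -0.9668517
u_3 = -2.5189189 − (-0.9668517)·(-2.5189189 − (-1.9000000)) / (-0.9668517 − (-4.5800000)) = -2.5189189 − (0.5984028)/(3.6131483) = -2.6845370
f(-2.6845370) = 0.2598671
u_4 = -2.6845370 − 0.2598671·(-2.6845370 − (-2.5189189)) / (0.2598671 − (-0.9668517)) = -2.6845370 − (-0.0430387)/(1.2267188) = -2.6494526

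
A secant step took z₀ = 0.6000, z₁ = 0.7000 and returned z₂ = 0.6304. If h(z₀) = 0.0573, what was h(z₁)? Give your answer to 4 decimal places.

-0.1312

The secant line through (0.6000, 0.0573) and (0.7000, h(z₁)) crosses zero at z₂ = 0.6304.
So (0.6000, 0.0573), (0.7000, h(z₁)), (0.6304, 0) are collinear:
h(z₁) = 0.0573 · (0.7000 − 0.6304) / (0.6000 − 0.6304) = 0.0573 · (0.069600)/(-0.030400) = -0.131187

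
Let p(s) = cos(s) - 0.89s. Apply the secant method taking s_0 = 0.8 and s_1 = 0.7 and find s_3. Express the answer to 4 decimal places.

0.7905

p(0.8) = -0.015293, p(0.7) = 0.141842
s_2 = 0.700000 − 0.141842·(0.700000 − 0.800000) / (0.141842 − (-0.015293)) = 0.700000 − (-0.014184)/(0.157135) = 0.790267
p(0.790267) = 0.000317
s_3 = 0.790267 − 0.000317·(0.790267 − 0.700000) / (0.000317 − 0.141842) = 0.790267 − (0.000029)/(-0.141525) = 0.790470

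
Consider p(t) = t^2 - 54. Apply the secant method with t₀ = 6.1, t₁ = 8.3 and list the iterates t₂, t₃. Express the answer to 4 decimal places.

7.2660, 7.3434

p(6.1) = -16.790000, p(8.3) = 14.890000
t₂ = 8.300000 − 14.890000·(8.300000 − 6.100000) / (14.890000 − (-16.790000)) = 8.300000 − (32.758000)/(31.680000) = 7.265972
p(7.265972) = -1.205648
t₃ = 7.265972 − (-1.205648)·(7.265972 − 8.300000) / (-1.205648 − 14.890000) = 7.265972 − (1.246673)/(-16.095648) = 7.343426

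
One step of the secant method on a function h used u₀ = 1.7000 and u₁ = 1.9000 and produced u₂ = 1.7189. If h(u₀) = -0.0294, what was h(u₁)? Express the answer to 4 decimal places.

0.2817

The secant line through (1.7000, -0.0294) and (1.9000, h(u₁)) crosses zero at u₂ = 1.7189.
So (1.7000, -0.0294), (1.9000, h(u₁)), (1.7189, 0) are collinear:
h(u₁) = -0.0294 · (1.9000 − 1.7189) / (1.7000 − 1.7189) = -0.0294 · (0.181100)/(-0.018900) = 0.281711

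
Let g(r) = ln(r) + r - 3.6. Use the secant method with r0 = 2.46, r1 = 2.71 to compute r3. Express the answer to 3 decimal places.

2.632

g(2.46) = -0.23984, g(2.71) = 0.10695
r2 = 2.71000 − 0.10695·(2.71000 − 2.46000) / (0.10695 − (-0.23984)) = 2.71000 − (0.02674)/(0.34679) = 2.63290
g(2.63290) = 0.00099
r3 = 2.63290 − 0.00099·(2.63290 − 2.71000) / (0.00099 − 0.10695) = 2.63290 − (-0.00008)/(-0.10596) = 2.63218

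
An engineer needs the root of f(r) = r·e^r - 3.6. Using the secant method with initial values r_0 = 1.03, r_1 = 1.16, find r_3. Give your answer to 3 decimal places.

f(1.03) = -0.71490, f(1.16) = 0.10032
r_2 = 1.16000 − 0.10032·(1.16000 − 1.03000) / (0.10032 − (-0.71490)) = 1.16000 − (0.01304)/(0.81522) = 1.14400
f(1.14400) = -0.00863
r_3 = 1.14400 − (-0.00863)·(1.14400 − 1.16000) / (-0.00863 − 0.10032) = 1.14400 − (0.00014)/(-0.10895) = 1.14527

1.145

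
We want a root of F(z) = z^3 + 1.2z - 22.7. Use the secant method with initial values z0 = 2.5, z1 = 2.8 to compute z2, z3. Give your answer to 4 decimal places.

2.6828, 2.6900

F(2.5) = -4.075000, F(2.8) = 2.612000
z2 = 2.800000 − 2.612000·(2.800000 − 2.500000) / (2.612000 − (-4.075000)) = 2.800000 − (0.783600)/(6.687000) = 2.682817
F(2.682817) = -0.171016
z3 = 2.682817 − (-0.171016)·(2.682817 − 2.800000) / (-0.171016 − 2.612000) = 2.682817 − (0.020040)/(-2.783016) = 2.690018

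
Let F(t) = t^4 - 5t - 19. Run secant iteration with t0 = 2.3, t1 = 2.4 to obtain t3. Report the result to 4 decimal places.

F(2.3) = -2.515900, F(2.4) = 2.177600
t2 = 2.400000 − 2.177600·(2.400000 − 2.300000) / (2.177600 − (-2.515900)) = 2.400000 − (0.217760)/(4.693500) = 2.353604
F(2.353604) = -0.082498
t3 = 2.353604 − (-0.082498)·(2.353604 − 2.400000) / (-0.082498 − 2.177600) = 2.353604 − (0.003828)/(-2.260098) = 2.355297

2.3553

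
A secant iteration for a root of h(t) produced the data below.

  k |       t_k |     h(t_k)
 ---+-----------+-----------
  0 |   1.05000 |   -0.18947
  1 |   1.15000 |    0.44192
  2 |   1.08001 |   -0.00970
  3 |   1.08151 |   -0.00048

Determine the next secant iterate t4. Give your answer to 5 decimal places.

1.08159

t4 = 1.08151 − (-0.00048)·(1.08151 − 1.08001) / (-0.00048 − (-0.00970))
   = 1.08151 − (-0.0000007)/(0.0092200) = 1.0815881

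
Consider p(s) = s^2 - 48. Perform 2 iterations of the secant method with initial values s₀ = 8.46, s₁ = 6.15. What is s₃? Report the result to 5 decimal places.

p(8.46) = 23.5716000, p(6.15) = -10.1775000
s₂ = 6.1500000 − (-10.1775000)·(6.1500000 − 8.4600000) / (-10.1775000 − 23.5716000) = 6.1500000 − (23.5100250)/(-33.7491000) = 6.8466119
p(6.8466119) = -1.1239054
s₃ = 6.8466119 − (-1.1239054)·(6.8466119 − 6.1500000) / (-1.1239054 − (-10.1775000)) = 6.8466119 − (-0.7829259)/(9.0535946) = 6.9330887

6.93309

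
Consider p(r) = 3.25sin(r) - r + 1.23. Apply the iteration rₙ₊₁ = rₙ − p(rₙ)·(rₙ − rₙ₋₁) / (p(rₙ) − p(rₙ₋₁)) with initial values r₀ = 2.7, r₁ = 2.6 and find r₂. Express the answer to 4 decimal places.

p(2.7) = -0.081015, p(2.6) = 0.305379
r₂ = 2.600000 − 0.305379·(2.600000 − 2.700000) / (0.305379 − (-0.081015)) = 2.600000 − (-0.030538)/(0.386395) = 2.679033

2.6790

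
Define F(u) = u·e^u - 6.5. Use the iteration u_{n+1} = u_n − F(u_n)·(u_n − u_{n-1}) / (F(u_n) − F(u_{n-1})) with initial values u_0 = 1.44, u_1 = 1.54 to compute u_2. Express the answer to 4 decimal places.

F(1.44) = -0.422198, F(1.54) = 0.683469
u_2 = 1.540000 − 0.683469·(1.540000 − 1.440000) / (0.683469 − (-0.422198)) = 1.540000 − (0.068347)/(1.105667) = 1.478185

1.4782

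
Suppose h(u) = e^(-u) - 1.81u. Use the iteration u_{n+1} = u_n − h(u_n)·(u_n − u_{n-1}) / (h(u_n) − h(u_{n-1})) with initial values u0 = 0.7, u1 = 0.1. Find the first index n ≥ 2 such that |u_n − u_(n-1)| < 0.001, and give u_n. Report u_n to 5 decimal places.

h(0.7) = -0.7704147, h(0.1) = 0.7238374
u2 = 0.1000000 − 0.7238374·(-0.6000000)/(1.4942521) = 0.3906487;  |Δ| = 0.2906487
h(0.3906487) = -0.0304564
u3 = 0.3906487 − (-0.0304564)·(0.2906487)/(-0.7542938) = 0.3789131;  |Δ| = 0.0117356
h(0.3789131) = -0.0012276
u4 = 0.3789131 − (-0.0012276)·(-0.0117356)/(0.0292288) = 0.3784202;  |Δ| = 0.0004929
|u4 − u3| = 0.0004929 < 0.001

n = 4, u_n = 0.37842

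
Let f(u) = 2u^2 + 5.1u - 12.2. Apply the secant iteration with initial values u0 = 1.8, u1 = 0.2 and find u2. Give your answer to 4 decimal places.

1.4198

f(1.8) = 3.460000, f(0.2) = -11.100000
u2 = 0.200000 − (-11.100000)·(0.200000 − 1.800000) / (-11.100000 − 3.460000) = 0.200000 − (17.760000)/(-14.560000) = 1.419780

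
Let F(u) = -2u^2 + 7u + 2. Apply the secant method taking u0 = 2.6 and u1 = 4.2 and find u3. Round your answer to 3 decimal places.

3.750

F(2.6) = 6.68000, F(4.2) = -3.88000
u2 = 4.20000 − (-3.88000)·(4.20000 − 2.60000) / (-3.88000 − 6.68000) = 4.20000 − (-6.20800)/(-10.56000) = 3.61212
F(3.61212) = 1.19001
u3 = 3.61212 − 1.19001·(3.61212 − 4.20000) / (1.19001 − (-3.88000)) = 3.61212 − (-0.69958)/(5.07001) = 3.75011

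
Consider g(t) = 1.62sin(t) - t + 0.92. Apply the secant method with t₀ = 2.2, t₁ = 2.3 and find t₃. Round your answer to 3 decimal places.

g(2.2) = 0.02976, g(2.3) = -0.17196
t₂ = 2.30000 − (-0.17196)·(2.30000 − 2.20000) / (-0.17196 − 0.02976) = 2.30000 − (-0.01720)/(-0.20172) = 2.21476
g(2.21476) = 0.00080
t₃ = 2.21476 − 0.00080·(2.21476 − 2.30000) / (0.00080 − (-0.17196)) = 2.21476 − (-0.00007)/(0.17276) = 2.21515

2.215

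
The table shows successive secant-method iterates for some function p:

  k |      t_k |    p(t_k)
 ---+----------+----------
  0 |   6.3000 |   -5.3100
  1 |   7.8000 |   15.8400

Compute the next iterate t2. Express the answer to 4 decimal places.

t2 = 7.8000 − 15.8400·(7.8000 − 6.3000) / (15.8400 − (-5.3100))
   = 7.8000 − (23.760000)/(21.150000) = 6.676596

6.6766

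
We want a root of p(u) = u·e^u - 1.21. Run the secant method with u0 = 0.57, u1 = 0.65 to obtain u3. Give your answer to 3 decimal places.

p(0.57) = -0.20209, p(0.65) = 0.03510
u2 = 0.65000 − 0.03510·(0.65000 − 0.57000) / (0.03510 − (-0.20209)) = 0.65000 − (0.00281)/(0.23719) = 0.63816
p(0.63816) = -0.00196
u3 = 0.63816 − (-0.00196)·(0.63816 − 0.65000) / (-0.00196 − 0.03510) = 0.63816 − (0.00002)/(-0.03707) = 0.63879

0.639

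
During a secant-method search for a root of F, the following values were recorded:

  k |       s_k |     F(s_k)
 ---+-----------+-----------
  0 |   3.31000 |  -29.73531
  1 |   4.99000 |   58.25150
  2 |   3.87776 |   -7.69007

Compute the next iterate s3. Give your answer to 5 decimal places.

s3 = 3.87776 − (-7.69007)·(3.87776 − 4.99000) / (-7.69007 − 58.25150)
   = 3.87776 − (8.5532035)/(-65.9415700) = 4.0074688

4.00747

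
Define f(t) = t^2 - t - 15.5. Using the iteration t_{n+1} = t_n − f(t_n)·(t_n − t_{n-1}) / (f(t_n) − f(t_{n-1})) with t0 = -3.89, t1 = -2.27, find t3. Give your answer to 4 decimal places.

f(-3.89) = 3.522100, f(-2.27) = -8.077100
t2 = -2.270000 − (-8.077100)·(-2.270000 − (-3.890000)) / (-8.077100 − 3.522100) = -2.270000 − (-13.084902)/(-11.599200) = -3.398087
f(-3.398087) = -0.554921
t3 = -3.398087 − (-0.554921)·(-3.398087 − (-2.270000)) / (-0.554921 − (-8.077100)) = -3.398087 − (0.625999)/(7.522179) = -3.481307

-3.4813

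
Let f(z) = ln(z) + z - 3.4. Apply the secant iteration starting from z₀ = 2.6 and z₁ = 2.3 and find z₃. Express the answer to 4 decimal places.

2.4884

f(2.6) = 0.155511, f(2.3) = -0.267091
z₂ = 2.300000 − (-0.267091)·(2.300000 − 2.600000) / (-0.267091 − 0.155511) = 2.300000 − (0.080127)/(-0.422602) = 2.489604
f(2.489604) = 0.001728
z₃ = 2.489604 − 0.001728·(2.489604 − 2.300000) / (0.001728 − (-0.267091)) = 2.489604 − (0.000328)/(0.268819) = 2.488385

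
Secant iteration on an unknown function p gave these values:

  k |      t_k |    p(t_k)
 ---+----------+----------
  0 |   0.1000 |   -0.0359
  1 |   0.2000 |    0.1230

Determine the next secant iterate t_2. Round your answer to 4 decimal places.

0.1226

t_2 = 0.2000 − 0.1230·(0.2000 − 0.1000) / (0.1230 − (-0.0359))
   = 0.2000 − (0.012300)/(0.158900) = 0.122593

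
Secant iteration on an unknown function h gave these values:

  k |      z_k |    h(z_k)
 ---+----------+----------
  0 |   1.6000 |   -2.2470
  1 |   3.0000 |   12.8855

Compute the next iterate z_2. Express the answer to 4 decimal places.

z_2 = 3.0000 − 12.8855·(3.0000 − 1.6000) / (12.8855 − (-2.2470))
   = 3.0000 − (18.039700)/(15.132500) = 1.807884

1.8079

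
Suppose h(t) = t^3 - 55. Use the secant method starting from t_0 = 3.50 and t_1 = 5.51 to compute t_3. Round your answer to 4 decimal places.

3.7660

h(3.50) = -12.125000, h(5.51) = 112.284151
t_2 = 5.510000 − 112.284151·(5.510000 − 3.500000) / (112.284151 − (-12.125000)) = 5.510000 − (225.691144)/(124.409151) = 3.695896
h(3.695896) = -4.515366
t_3 = 3.695896 − (-4.515366)·(3.695896 − 5.510000) / (-4.515366 − 112.284151) = 3.695896 − (8.191344)/(-116.799517) = 3.766028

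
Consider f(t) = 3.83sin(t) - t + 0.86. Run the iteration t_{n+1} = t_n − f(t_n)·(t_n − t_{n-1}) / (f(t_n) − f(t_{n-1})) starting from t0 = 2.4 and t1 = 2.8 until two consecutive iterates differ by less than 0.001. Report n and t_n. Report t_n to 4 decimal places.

f(2.4) = 1.047024, f(2.8) = -0.656995
t2 = 2.800000 − (-0.656995)·(0.400000)/(-1.704019) = 2.645777;  |Δ| = 0.154223
f(2.645777) = 0.036340
t3 = 2.645777 − 0.036340·(-0.154223)/(0.693336) = 2.653861;  |Δ| = 0.008083
f(2.653861) = 0.000966
t4 = 2.653861 − 0.000966·(0.008083)/(-0.035374) = 2.654082;  |Δ| = 0.000221
|t4 − t3| = 0.000221 < 0.001

n = 4, t_n = 2.6541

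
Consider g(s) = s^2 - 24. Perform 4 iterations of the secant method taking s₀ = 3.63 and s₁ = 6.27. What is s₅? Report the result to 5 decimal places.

4.89898

g(3.63) = -10.8231000, g(6.27) = 15.3129000
s₂ = 6.2700000 − 15.3129000·(6.2700000 − 3.6300000) / (15.3129000 − (-10.8231000)) = 6.2700000 − (40.4260560)/(26.1360000) = 4.7232424
g(4.7232424) = -1.6909810
s₃ = 4.7232424 − (-1.6909810)·(4.7232424 − 6.2700000) / (-1.6909810 − 15.3129000) = 4.7232424 − (2.6155377)/(-17.0038810) = 4.8770625
g(4.8770625) = -0.2142617
s₄ = 4.8770625 − (-0.2142617)·(4.8770625 − 4.7232424) / (-0.2142617 − (-1.6909810)) = 4.8770625 − (-0.0329577)/(1.4767193) = 4.8993807
g(4.8993807) = 0.0039311
s₅ = 4.8993807 − 0.0039311·(4.8993807 − 4.8770625) / (0.0039311 − (-0.2142617)) = 4.8993807 − (0.0000877)/(0.2181928) = 4.8989786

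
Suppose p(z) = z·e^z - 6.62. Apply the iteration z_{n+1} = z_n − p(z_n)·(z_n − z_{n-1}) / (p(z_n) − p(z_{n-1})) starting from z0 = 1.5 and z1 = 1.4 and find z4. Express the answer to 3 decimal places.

1.491

p(1.5) = 0.10253, p(1.4) = -0.94272
z2 = 1.40000 − (-0.94272)·(1.40000 − 1.50000) / (-0.94272 − 0.10253) = 1.40000 − (0.09427)/(-1.04525) = 1.49019
p(1.49019) = -0.00662
z3 = 1.49019 − (-0.00662)·(1.49019 − 1.40000) / (-0.00662 − (-0.94272)) = 1.49019 − (-0.00060)/(0.93610) = 1.49083
p(1.49083) = 0.00043
z4 = 1.49083 − 0.00043·(1.49083 − 1.49019) / (0.00043 − (-0.00662)) = 1.49083 − (0.00000)/(0.00705) = 1.49079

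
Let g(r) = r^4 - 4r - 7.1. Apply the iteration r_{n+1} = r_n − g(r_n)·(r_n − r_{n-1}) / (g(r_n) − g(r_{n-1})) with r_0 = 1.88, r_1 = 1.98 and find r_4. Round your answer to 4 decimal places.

1.9669

g(1.88) = -2.128017, g(1.98) = 0.349536
r_2 = 1.980000 − 0.349536·(1.980000 − 1.880000) / (0.349536 − (-2.128017)) = 1.980000 − (0.034954)/(2.477553) = 1.965892
g(1.965892) = -0.027423
r_3 = 1.965892 − (-0.027423)·(1.965892 − 1.980000) / (-0.027423 − 0.349536) = 1.965892 − (0.000387)/(-0.376959) = 1.966918
g(1.966918) = -0.000313
r_4 = 1.966918 − (-0.000313)·(1.966918 − 1.965892) / (-0.000313 − (-0.027423)) = 1.966918 − (0.000000)/(0.027110) = 1.966930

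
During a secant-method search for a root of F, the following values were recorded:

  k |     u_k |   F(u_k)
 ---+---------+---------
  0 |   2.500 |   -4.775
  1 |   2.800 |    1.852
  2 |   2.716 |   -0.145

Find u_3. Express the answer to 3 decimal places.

2.722

u_3 = 2.716 − (-0.145)·(2.716 − 2.800) / (-0.145 − 1.852)
   = 2.716 − (0.01218)/(-1.99700) = 2.72210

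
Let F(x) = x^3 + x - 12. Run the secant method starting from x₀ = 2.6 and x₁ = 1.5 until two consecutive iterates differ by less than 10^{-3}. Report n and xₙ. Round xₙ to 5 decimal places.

F(2.6) = 8.1760000, F(1.5) = -7.1250000
x₂ = 1.5000000 − (-7.1250000)·(-1.1000000)/(-15.3010000) = 2.0122214;  |Δ| = 0.5122214
F(2.0122214) = -1.8402235
x₃ = 2.0122214 − (-1.8402235)·(0.5122214)/(5.2847765) = 2.1905832;  |Δ| = 0.1783617
F(2.1905832) = 0.7024350
x₄ = 2.1905832 − 0.7024350·(0.1783617)/(2.5426585) = 2.1413089;  |Δ| = 0.0492742
F(2.1413089) = -0.0403529
x₅ = 2.1413089 − (-0.0403529)·(-0.0492742)/(-0.7427879) = 2.1439858;  |Δ| = 0.0026769
F(2.1439858) = -0.0008078
x₆ = 2.1439858 − (-0.0008078)·(0.0026769)/(0.0395451) = 2.1440405;  |Δ| = 0.0000547
|x₆ − x₅| = 0.0000547 < 10^{-3}

n = 6, xₙ = 2.14404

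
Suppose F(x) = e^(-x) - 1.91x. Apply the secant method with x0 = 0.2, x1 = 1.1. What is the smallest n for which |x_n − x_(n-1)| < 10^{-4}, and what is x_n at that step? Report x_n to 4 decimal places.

n = 5, x_n = 0.3639

F(0.2) = 0.436731, F(1.1) = -1.768129
x2 = 1.100000 − (-1.768129)·(0.900000)/(-2.204860) = 0.378269;  |Δ| = 0.721731
F(0.378269) = -0.037447
x3 = 0.378269 − (-0.037447)·(-0.721731)/(1.730682) = 0.362653;  |Δ| = 0.015616
F(0.362653) = 0.003162
x4 = 0.362653 − 0.003162·(-0.015616)/(0.040609) = 0.363868;  |Δ| = 0.001216
F(0.363868) = -0.000006
x5 = 0.363868 − (-0.000006)·(0.001216)/(-0.003168) = 0.363866;  |Δ| = 0.000002
|x5 − x4| = 0.000002 < 10^{-4}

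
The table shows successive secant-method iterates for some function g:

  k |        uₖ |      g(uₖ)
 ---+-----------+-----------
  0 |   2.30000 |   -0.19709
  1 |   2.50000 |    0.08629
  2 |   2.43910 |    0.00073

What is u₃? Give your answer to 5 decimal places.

2.43858

u₃ = 2.43910 − 0.00073·(2.43910 − 2.50000) / (0.00073 − 0.08629)
   = 2.43910 − (-0.0000445)/(-0.0855600) = 2.4385804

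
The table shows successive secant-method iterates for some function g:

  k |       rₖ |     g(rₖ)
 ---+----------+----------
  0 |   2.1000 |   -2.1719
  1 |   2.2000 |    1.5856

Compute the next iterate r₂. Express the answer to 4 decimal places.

2.1578

r₂ = 2.2000 − 1.5856·(2.2000 − 2.1000) / (1.5856 − (-2.1719))
   = 2.2000 − (0.158560)/(3.757500) = 2.157802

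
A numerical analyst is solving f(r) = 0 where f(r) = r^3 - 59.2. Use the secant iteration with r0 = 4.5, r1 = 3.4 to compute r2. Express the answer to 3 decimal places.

f(4.5) = 31.92500, f(3.4) = -19.89600
r2 = 3.40000 − (-19.89600)·(3.40000 − 4.50000) / (-19.89600 − 31.92500) = 3.40000 − (21.88560)/(-51.82100) = 3.82233

3.822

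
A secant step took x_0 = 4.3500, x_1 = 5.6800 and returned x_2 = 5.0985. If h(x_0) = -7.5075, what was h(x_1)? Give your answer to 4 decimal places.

The secant line through (4.3500, -7.5075) and (5.6800, h(x_1)) crosses zero at x_2 = 5.0985.
So (4.3500, -7.5075), (5.6800, h(x_1)), (5.0985, 0) are collinear:
h(x_1) = -7.5075 · (5.6800 − 5.0985) / (4.3500 − 5.0985) = -7.5075 · (0.581500)/(-0.748500) = 5.832480

5.8325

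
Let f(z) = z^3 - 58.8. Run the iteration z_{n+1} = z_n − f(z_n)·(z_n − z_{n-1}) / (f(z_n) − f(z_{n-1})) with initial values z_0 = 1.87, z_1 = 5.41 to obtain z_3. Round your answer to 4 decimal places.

f(1.87) = -52.260797, f(5.41) = 99.540421
z_2 = 5.410000 − 99.540421·(5.410000 − 1.870000) / (99.540421 − (-52.260797)) = 5.410000 − (352.373090)/(151.801218) = 3.088720
f(3.088720) = -29.333013
z_3 = 3.088720 − (-29.333013)·(3.088720 − 5.410000) / (-29.333013 − 99.540421) = 3.088720 − (68.090128)/(-128.873434) = 3.617069

3.6171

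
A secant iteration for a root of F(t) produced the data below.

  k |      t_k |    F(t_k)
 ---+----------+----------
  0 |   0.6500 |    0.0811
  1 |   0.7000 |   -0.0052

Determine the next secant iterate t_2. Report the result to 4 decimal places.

0.6970

t_2 = 0.7000 − (-0.0052)·(0.7000 − 0.6500) / (-0.0052 − 0.0811)
   = 0.7000 − (-0.000260)/(-0.086300) = 0.696987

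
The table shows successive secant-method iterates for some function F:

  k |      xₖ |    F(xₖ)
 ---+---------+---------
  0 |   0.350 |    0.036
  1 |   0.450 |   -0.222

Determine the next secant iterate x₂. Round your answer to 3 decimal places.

0.364

x₂ = 0.450 − (-0.222)·(0.450 − 0.350) / (-0.222 − 0.036)
   = 0.450 − (-0.02220)/(-0.25800) = 0.36395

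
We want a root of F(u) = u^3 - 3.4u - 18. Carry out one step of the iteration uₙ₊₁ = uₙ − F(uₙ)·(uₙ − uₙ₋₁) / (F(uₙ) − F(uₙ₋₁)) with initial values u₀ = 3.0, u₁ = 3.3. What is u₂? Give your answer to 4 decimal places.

F(3.0) = -1.200000, F(3.3) = 6.717000
u₂ = 3.300000 − 6.717000·(3.300000 − 3.000000) / (6.717000 − (-1.200000)) = 3.300000 − (2.015100)/(7.917000) = 3.045472

3.0455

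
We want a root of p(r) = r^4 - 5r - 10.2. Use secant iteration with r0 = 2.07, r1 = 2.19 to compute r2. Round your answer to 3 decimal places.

p(2.07) = -2.18963, p(2.19) = 1.85258
r2 = 2.19000 − 1.85258·(2.19000 − 2.07000) / (1.85258 − (-2.18963)) = 2.19000 − (0.22231)/(4.04221) = 2.13500

2.135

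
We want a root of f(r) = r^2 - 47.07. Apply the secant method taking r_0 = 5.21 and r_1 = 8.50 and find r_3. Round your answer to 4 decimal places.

6.8394

f(5.21) = -19.925900, f(8.50) = 25.180000
r_2 = 8.500000 − 25.180000·(8.500000 − 5.210000) / (25.180000 − (-19.925900)) = 8.500000 − (82.842200)/(45.105900) = 6.663384
f(6.663384) = -2.669308
r_3 = 6.663384 − (-2.669308)·(6.663384 − 8.500000) / (-2.669308 − 25.180000) = 6.663384 − (4.902494)/(-27.849308) = 6.839421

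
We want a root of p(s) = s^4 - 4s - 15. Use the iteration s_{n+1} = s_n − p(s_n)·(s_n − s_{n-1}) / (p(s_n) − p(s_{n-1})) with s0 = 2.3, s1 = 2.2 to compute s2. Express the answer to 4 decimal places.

2.2090

p(2.3) = 3.784100, p(2.2) = -0.374400
s2 = 2.200000 − (-0.374400)·(2.200000 − 2.300000) / (-0.374400 − 3.784100) = 2.200000 − (0.037440)/(-4.158500) = 2.209003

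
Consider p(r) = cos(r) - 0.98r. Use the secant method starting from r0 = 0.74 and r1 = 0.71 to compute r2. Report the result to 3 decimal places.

0.748

p(0.74) = 0.01327, p(0.71) = 0.06256
r2 = 0.71000 − 0.06256·(0.71000 − 0.74000) / (0.06256 − 0.01327) = 0.71000 − (-0.00188)/(0.04929) = 0.74808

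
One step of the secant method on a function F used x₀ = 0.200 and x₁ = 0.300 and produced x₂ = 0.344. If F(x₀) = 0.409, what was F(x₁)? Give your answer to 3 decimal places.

The secant line through (0.200, 0.409) and (0.300, F(x₁)) crosses zero at x₂ = 0.344.
So (0.200, 0.409), (0.300, F(x₁)), (0.344, 0) are collinear:
F(x₁) = 0.409 · (0.300 − 0.344) / (0.200 − 0.344) = 0.409 · (-0.04400)/(-0.14400) = 0.12497

0.125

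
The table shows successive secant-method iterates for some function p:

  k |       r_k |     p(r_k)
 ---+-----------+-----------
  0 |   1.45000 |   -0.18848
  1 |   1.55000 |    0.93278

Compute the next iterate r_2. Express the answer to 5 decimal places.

r_2 = 1.55000 − 0.93278·(1.55000 − 1.45000) / (0.93278 − (-0.18848))
   = 1.55000 − (0.0932780)/(1.1212600) = 1.4668097

1.46681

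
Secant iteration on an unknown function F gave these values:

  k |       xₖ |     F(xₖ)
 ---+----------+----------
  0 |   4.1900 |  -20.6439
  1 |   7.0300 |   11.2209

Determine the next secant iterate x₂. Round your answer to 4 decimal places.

6.0299

x₂ = 7.0300 − 11.2209·(7.0300 − 4.1900) / (11.2209 − (-20.6439))
   = 7.0300 − (31.867356)/(31.864800) = 6.029920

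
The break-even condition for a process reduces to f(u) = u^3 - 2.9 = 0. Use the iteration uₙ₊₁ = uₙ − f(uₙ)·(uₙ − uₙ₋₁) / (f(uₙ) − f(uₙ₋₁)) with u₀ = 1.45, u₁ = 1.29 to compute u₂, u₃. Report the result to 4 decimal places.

1.4236, 1.4263

f(1.45) = 0.148625, f(1.29) = -0.753311
u₂ = 1.290000 − (-0.753311)·(1.290000 − 1.450000) / (-0.753311 − 0.148625) = 1.290000 − (0.120530)/(-0.901936) = 1.423634
f(1.423634) = -0.014670
u₃ = 1.423634 − (-0.014670)·(1.423634 − 1.290000) / (-0.014670 − (-0.753311)) = 1.423634 − (-0.001960)/(0.738641) = 1.426289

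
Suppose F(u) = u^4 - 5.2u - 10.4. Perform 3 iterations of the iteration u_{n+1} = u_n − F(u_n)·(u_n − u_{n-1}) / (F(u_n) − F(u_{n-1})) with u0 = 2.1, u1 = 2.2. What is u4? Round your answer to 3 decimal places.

2.156

F(2.1) = -1.87190, F(2.2) = 1.58560
u2 = 2.20000 − 1.58560·(2.20000 − 2.10000) / (1.58560 − (-1.87190)) = 2.20000 − (0.15856)/(3.45750) = 2.15414
F(2.15414) = -0.06896
u3 = 2.15414 − (-0.06896)·(2.15414 − 2.20000) / (-0.06896 − 1.58560) = 2.15414 − (0.00316)/(-1.65456) = 2.15605
F(2.15605) = -0.00237
u4 = 2.15605 − (-0.00237)·(2.15605 − 2.15414) / (-0.00237 − (-0.06896)) = 2.15605 − (0.00000)/(0.06658) = 2.15612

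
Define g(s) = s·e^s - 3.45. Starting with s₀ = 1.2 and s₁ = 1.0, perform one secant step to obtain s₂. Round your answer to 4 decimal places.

g(1.2) = 0.534140, g(1.0) = -0.731718
s₂ = 1.000000 − (-0.731718)·(1.000000 − 1.200000) / (-0.731718 − 0.534140) = 1.000000 − (0.146344)/(-1.265858) = 1.115608

1.1156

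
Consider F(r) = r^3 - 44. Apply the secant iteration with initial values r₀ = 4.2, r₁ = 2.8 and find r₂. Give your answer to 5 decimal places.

3.39205

F(4.2) = 30.0880000, F(2.8) = -22.0480000
r₂ = 2.8000000 − (-22.0480000)·(2.8000000 − 4.2000000) / (-22.0480000 − 30.0880000) = 2.8000000 − (30.8672000)/(-52.1360000) = 3.3920516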